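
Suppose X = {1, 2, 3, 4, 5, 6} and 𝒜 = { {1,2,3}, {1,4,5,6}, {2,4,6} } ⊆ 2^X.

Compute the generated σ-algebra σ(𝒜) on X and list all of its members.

σ(𝒜) (32 sets): { ∅, {1}, {2}, {3}, {5}, {1,2}, {1,3}, {1,5}, {2,3}, {2,5}, {3,5}, {4,6}, {1,2,3}, {1,2,5}, {1,3,5}, {1,4,6}, {2,3,5}, {2,4,6}, {3,4,6}, {4,5,6}, {1,2,3,5}, {1,2,4,6}, {1,3,4,6}, {1,4,5,6}, {2,3,4,6}, {2,4,5,6}, {3,4,5,6}, {1,2,3,4,6}, {1,2,4,5,6}, {1,3,4,5,6}, {2,3,4,5,6}, X }

Check:
Initial family (5 sets): { ∅, {1,2,3}, {2,4,6}, {1,4,5,6}, X }.
Step 1 (5 new):
  {2,3}  = ᶜ of {1,4,5,6}
  {1,3,5}  = ᶜ of {2,4,6}
  {4,5,6}  = ᶜ of {1,2,3}
  {1,2,3,4,6}  = {2,4,6} ∪ {1,2,3}
  {1,2,4,5,6}  = {2,4,6} ∪ {1,4,5,6}
  — 10 sets.
Step 2: +7 →
  {3}  = ᶜ of {1,2,4,5,6}
  {5}  = ᶜ of {1,2,3,4,6}
  {1,2,3,5}  = {1,2,3} ∪ {1,3,5}
  {2,3,4,6}  = {2,4,6} ∪ {2,3}
  {2,4,5,6}  = {2,4,6} ∪ {4,5,6}
  {1,3,4,5,6}  = {1,4,5,6} ∪ {1,3,5}
  {2,3,4,5,6}  = {2,3} ∪ {4,5,6}
  — 17 sets.
Step 3 adds 8:
  {1}  = ᶜ of {2,3,4,5,6}
  {2}  = ᶜ of {1,3,4,5,6}
  {1,3}  = ᶜ of {2,4,5,6}
  {1,5}  = ᶜ of {2,3,4,6}
  {3,5}  = {3} ∪ {5}
  {4,6}  = ᶜ of {1,2,3,5}
  {2,3,5}  = {2,3} ∪ {5}
  {3,4,5,6}  = {3} ∪ {4,5,6}
  — 25 sets.
Step 4: +7 →
  {1,2}  = ᶜ of {3,4,5,6}
  {2,5}  = {2} ∪ {5}
  {1,2,5}  = {2} ∪ {1,5}
  {1,4,6}  = ᶜ of {2,3,5}
  {3,4,6}  = {3} ∪ {4,6}
  {1,2,4,6}  = ᶜ of {3,5}
  {1,3,4,6}  = {1,3} ∪ {4,6}
  — 32 sets.
Step 5: closed — nothing new.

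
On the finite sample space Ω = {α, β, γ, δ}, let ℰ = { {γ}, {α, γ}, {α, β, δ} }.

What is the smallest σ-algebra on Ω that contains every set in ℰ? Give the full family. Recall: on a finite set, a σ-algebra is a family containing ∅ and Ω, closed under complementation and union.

Seed the family with ℰ together with ∅ and Ω: { {}, {γ}, {α, γ}, {α, β, δ}, Ω }.
Iteration 1: 1 new —
  {β, δ}  = ᶜ of {α, γ}
  (now 6)
Iteration 2 adds 1:
  {β, γ, δ}  = {γ} ∪ {β, δ}
  (now 7)
Iteration 3. New:
  {α}  = ᶜ of {β, γ, δ}
  (now 8)
Iteration 4: already closed under ᶜ and ∪.

|σ(ℰ)| = 8.  σ(ℰ) = { {}, {α}, {γ}, {α, γ}, {β, δ}, {α, β, δ}, {β, γ, δ}, Ω }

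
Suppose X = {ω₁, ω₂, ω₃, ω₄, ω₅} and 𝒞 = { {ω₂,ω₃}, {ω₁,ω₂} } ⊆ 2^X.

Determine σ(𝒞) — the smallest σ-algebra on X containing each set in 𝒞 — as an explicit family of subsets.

Answer: σ(𝒞) = { {}, {ω₁}, {ω₂}, {ω₃}, {ω₁,ω₂}, {ω₁,ω₃}, {ω₂,ω₃}, {ω₄,ω₅}, {ω₁,ω₂,ω₃}, {ω₁,ω₄,ω₅}, {ω₂,ω₄,ω₅}, {ω₃,ω₄,ω₅}, {ω₁,ω₂,ω₄,ω₅}, {ω₁,ω₃,ω₄,ω₅}, {ω₂,ω₃,ω₄,ω₅}, X }

Check:
Begin from { {}, {ω₁,ω₂}, {ω₂,ω₃}, X } (that is, 𝒞 plus ∅ and X).
Pass 1. New:
  {ω₁,ω₂,ω₃}  = {ω₁,ω₂} ∪ {ω₂,ω₃}
  {ω₁,ω₄,ω₅}  = ᶜ of {ω₂,ω₃}
  {ω₃,ω₄,ω₅}  = ᶜ of {ω₁,ω₂}
Pass 2. New:
  {ω₄,ω₅}  = ᶜ of {ω₁,ω₂,ω₃}
  {ω₁,ω₂,ω₄,ω₅}  = {ω₁,ω₄,ω₅} ∪ {ω₁,ω₂}
  {ω₁,ω₃,ω₄,ω₅}  = {ω₁,ω₄,ω₅} ∪ {ω₃,ω₄,ω₅}
  {ω₂,ω₃,ω₄,ω₅}  = {ω₃,ω₄,ω₅} ∪ {ω₂,ω₃}
Pass 3 (3 new):
  {ω₁}  = ᶜ of {ω₂,ω₃,ω₄,ω₅}
  {ω₂}  = ᶜ of {ω₁,ω₃,ω₄,ω₅}
  {ω₃}  = ᶜ of {ω₁,ω₂,ω₄,ω₅}
Pass 4: +2 →
  {ω₁,ω₃}  = {ω₃} ∪ {ω₁}
  {ω₂,ω₄,ω₅}  = {ω₄,ω₅} ∪ {ω₂}
Pass 5: no new sets; the family is a σ-algebra.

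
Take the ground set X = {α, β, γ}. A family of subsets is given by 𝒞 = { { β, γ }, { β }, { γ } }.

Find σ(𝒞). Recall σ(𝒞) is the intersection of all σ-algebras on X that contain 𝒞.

Take S₀ = 𝒞 ∪ {∅, X} = { ∅, { β }, { γ }, { β, γ }, X }.
Step 1: 3 new —
  { α }  = ᶜ of { β, γ }
  { α, β }  = ᶜ of { γ }
  { α, γ }  = ᶜ of { β }
  [8 total]
Step 2 adds nothing — fixpoint reached.

Therefore σ(𝒞) = { ∅, { α }, { β }, { γ }, { α, β }, { α, γ }, { β, γ }, X } (|σ(𝒞)| = 8).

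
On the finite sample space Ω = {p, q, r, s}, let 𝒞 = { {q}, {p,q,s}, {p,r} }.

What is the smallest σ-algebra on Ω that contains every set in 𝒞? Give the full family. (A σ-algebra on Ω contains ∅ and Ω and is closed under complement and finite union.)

σ(𝒞) = { ∅, {p}, {q}, {r}, {s}, {p,q}, {p,r}, {p,s}, {q,r}, {q,s}, {r,s}, {p,q,r}, {p,q,s}, {p,r,s}, {q,r,s}, Ω }

Working:
Initial family (5 sets): { ∅, {q}, {p,r}, {p,q,s}, Ω }.
Iteration 1 (4 new):
  {r}  = {p,q,s}ᶜ
  {q,s}  = {p,r}ᶜ
  {p,q,r}  = {p,r} ∪ {q}
  {p,r,s}  = {q}ᶜ
Iteration 2 (3 new):
  {s}  = {p,q,r}ᶜ
  {q,r}  = {q} ∪ {r}
  {q,r,s}  = {r} ∪ {q,s}
Iteration 3: 3 new —
  {p}  = {q,r,s}ᶜ
  {p,s}  = {q,r}ᶜ
  {r,s}  = {r} ∪ {s}
Iteration 4 (1 new):
  {p,q}  = {r,s}ᶜ
After Iteration 5 the family is unchanged; done.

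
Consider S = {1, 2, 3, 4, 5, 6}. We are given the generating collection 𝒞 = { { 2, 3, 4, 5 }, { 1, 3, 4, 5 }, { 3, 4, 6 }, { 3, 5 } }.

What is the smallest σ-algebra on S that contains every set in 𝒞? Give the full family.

Begin from { {}, { 3, 5 }, { 3, 4, 6 }, { 1, 3, 4, 5 }, { 2, 3, 4, 5 }, S } (that is, 𝒞 plus ∅ and S).
Round 1 (8 new):
  { 1, 6 }  = S∖{ 2, 3, 4, 5 }
  { 2, 6 }  = S∖{ 1, 3, 4, 5 }
  { 1, 2, 5 }  = S∖{ 3, 4, 6 }
  { 1, 2, 4, 6 }  = S∖{ 3, 5 }
  { 3, 4, 5, 6 }  = { 3, 5 } ∪ { 3, 4, 6 }
  { 1, 2, 3, 4, 5 }  = { 1, 3, 4, 5 } ∪ { 2, 3, 4, 5 }
  { 1, 3, 4, 5, 6 }  = { 1, 3, 4, 5 } ∪ { 3, 4, 6 }
  { 2, 3, 4, 5, 6 }  = { 3, 4, 6 } ∪ { 2, 3, 4, 5 }
  [14 total]
Round 2: +13 →
  { 1 }  = S∖{ 2, 3, 4, 5, 6 }
  { 2 }  = S∖{ 1, 3, 4, 5, 6 }
  { 6 }  = S∖{ 1, 2, 3, 4, 5 }
  { 1, 2 }  = S∖{ 3, 4, 5, 6 }
  { 1, 2, 6 }  = { 1, 6 } ∪ { 2, 6 }
  { 1, 2, 3, 5 }  = { 1, 2, 5 } ∪ { 3, 5 }
  { 1, 2, 5, 6 }  = { 1, 6 } ∪ { 1, 2, 5 }
  { 1, 3, 4, 6 }  = { 1, 6 } ∪ { 3, 4, 6 }
  { 1, 3, 5, 6 }  = { 1, 6 } ∪ { 3, 5 }
  { 2, 3, 4, 6 }  = { 2, 6 } ∪ { 3, 4, 6 }
  { 2, 3, 5, 6 }  = { 2, 6 } ∪ { 3, 5 }
  { 1, 2, 3, 4, 6 }  = { 1, 2, 4, 6 } ∪ { 3, 4, 6 }
  { 1, 2, 4, 5, 6 }  = { 1, 2, 4, 6 } ∪ { 1, 2, 5 }
  [27 total]
Round 3 (13 new):
  { 3 }  = S∖{ 1, 2, 4, 5, 6 }
  { 5 }  = S∖{ 1, 2, 3, 4, 6 }
  { 1, 4 }  = S∖{ 2, 3, 5, 6 }
  { 1, 5 }  = S∖{ 2, 3, 4, 6 }
  { 2, 4 }  = S∖{ 1, 3, 5, 6 }
  { 2, 5 }  = S∖{ 1, 3, 4, 6 }
  { 3, 4 }  = S∖{ 1, 2, 5, 6 }
  { 4, 6 }  = S∖{ 1, 2, 3, 5 }
  { 1, 3, 5 }  = { 3, 5 } ∪ { 1 }
  { 2, 3, 5 }  = { 2 } ∪ { 3, 5 }
  { 3, 4, 5 }  = S∖{ 1, 2, 6 }
  { 3, 5, 6 }  = { 3, 5 } ∪ { 6 }
  { 1, 2, 3, 5, 6 }  = { 1, 6 } ∪ { 2, 3, 5, 6 }
  [40 total]
Round 4. New:
  { 4 }  = S∖{ 1, 2, 3, 5, 6 }
  { 1, 3 }  = { 3 } ∪ { 1 }
  { 2, 3 }  = { 2 } ∪ { 3 }
  { 3, 6 }  = { 3 } ∪ { 6 }
  { 5, 6 }  = { 6 } ∪ { 5 }
  { 1, 2, 3 }  = { 1, 2 } ∪ { 3 }
  { 1, 2, 4 }  = S∖{ 3, 5, 6 }
  { 1, 3, 4 }  = { 3, 4 } ∪ { 1 }
  { 1, 3, 6 }  = { 1, 6 } ∪ { 3 }
  { 1, 4, 5 }  = { 1, 4 } ∪ { 1, 5 }
  { 1, 4, 6 }  = S∖{ 2, 3, 5 }
  { 1, 5, 6 }  = { 1, 6 } ∪ { 1, 5 }
  { 2, 3, 4 }  = { 3, 4 } ∪ { 2 }
  { 2, 3, 6 }  = { 2, 6 } ∪ { 3 }
  { 2, 4, 5 }  = { 2, 5 } ∪ { 2, 4 }
  { 2, 4, 6 }  = S∖{ 1, 3, 5 }
  { 2, 5, 6 }  = { 2, 6 } ∪ { 2, 5 }
  { 4, 5, 6 }  = { 4, 6 } ∪ { 5 }
  { 1, 2, 3, 4 }  = { 3, 4 } ∪ { 1, 2 }
  { 1, 2, 3, 6 }  = { 3 } ∪ { 1, 2, 6 }
  { 1, 2, 4, 5 }  = { 1, 2, 5 } ∪ { 1, 4 }
  { 1, 4, 5, 6 }  = { 1, 5 } ∪ { 4, 6 }
  { 2, 4, 5, 6 }  = { 2, 5 } ∪ { 4, 6 }
  [63 total]
Round 5 (1 new):
  { 4, 5 }  = S∖{ 1, 2, 3, 6 }
  [64 total]
Round 6: no new sets; the family is a σ-algebra.

|σ(𝒞)| = 64.  σ(𝒞) = { {}, { 1 }, { 2 }, { 3 }, { 4 }, { 5 }, { 6 }, { 1, 2 }, { 1, 3 }, { 1, 4 }, { 1, 5 }, { 1, 6 }, { 2, 3 }, { 2, 4 }, { 2, 5 }, { 2, 6 }, { 3, 4 }, { 3, 5 }, { 3, 6 }, { 4, 5 }, { 4, 6 }, { 5, 6 }, { 1, 2, 3 }, { 1, 2, 4 }, { 1, 2, 5 }, { 1, 2, 6 }, { 1, 3, 4 }, { 1, 3, 5 }, { 1, 3, 6 }, { 1, 4, 5 }, { 1, 4, 6 }, { 1, 5, 6 }, { 2, 3, 4 }, { 2, 3, 5 }, { 2, 3, 6 }, { 2, 4, 5 }, { 2, 4, 6 }, { 2, 5, 6 }, { 3, 4, 5 }, { 3, 4, 6 }, { 3, 5, 6 }, { 4, 5, 6 }, { 1, 2, 3, 4 }, { 1, 2, 3, 5 }, { 1, 2, 3, 6 }, { 1, 2, 4, 5 }, { 1, 2, 4, 6 }, { 1, 2, 5, 6 }, { 1, 3, 4, 5 }, { 1, 3, 4, 6 }, { 1, 3, 5, 6 }, { 1, 4, 5, 6 }, { 2, 3, 4, 5 }, { 2, 3, 4, 6 }, { 2, 3, 5, 6 }, { 2, 4, 5, 6 }, { 3, 4, 5, 6 }, { 1, 2, 3, 4, 5 }, { 1, 2, 3, 4, 6 }, { 1, 2, 3, 5, 6 }, { 1, 2, 4, 5, 6 }, { 1, 3, 4, 5, 6 }, { 2, 3, 4, 5, 6 }, S }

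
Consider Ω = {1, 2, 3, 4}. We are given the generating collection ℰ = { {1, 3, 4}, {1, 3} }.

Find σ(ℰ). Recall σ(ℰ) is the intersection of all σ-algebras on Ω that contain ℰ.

σ(ℰ) = { {}, {2}, {4}, {1, 3}, {2, 4}, {1, 2, 3}, {1, 3, 4}, Ω }

Working:
Begin from { {}, {1, 3}, {1, 3, 4}, Ω } (that is, ℰ plus ∅ and Ω).
Round 1 (2 new):
  {2}  = ᶜ of {1, 3, 4}
  {2, 4}  = ᶜ of {1, 3}
  [6 total]
Round 2: +1 →
  {1, 2, 3}  = {1, 3} ∪ {2}
  [7 total]
Round 3 (1 new):
  {4}  = ᶜ of {1, 2, 3}
  [8 total]
After Round 4 the family is unchanged; done.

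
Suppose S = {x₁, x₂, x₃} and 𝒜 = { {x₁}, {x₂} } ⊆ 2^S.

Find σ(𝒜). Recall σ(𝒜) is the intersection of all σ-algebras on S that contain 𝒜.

Take S₀ = 𝒜 ∪ {∅, S} = { {}, {x₁}, {x₂}, S }.
Step 1. New:
  {x₁, x₂}  = {x₁} ∪ {x₂}
  {x₁, x₃}  = S∖{x₂}
  {x₂, x₃}  = S∖{x₁}
Step 2. New:
  {x₃}  = S∖{x₁, x₂}
Step 3: no new sets; the family is a σ-algebra.

|σ(𝒜)| = 8.  σ(𝒜) = { {}, {x₁}, {x₂}, {x₃}, {x₁, x₂}, {x₁, x₃}, {x₂, x₃}, S }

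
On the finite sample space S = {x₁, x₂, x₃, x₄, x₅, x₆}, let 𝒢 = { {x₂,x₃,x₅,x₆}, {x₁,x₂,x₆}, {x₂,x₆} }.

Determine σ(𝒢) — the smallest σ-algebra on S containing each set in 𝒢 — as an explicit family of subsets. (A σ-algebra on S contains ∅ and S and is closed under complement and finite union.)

Initial family (5 sets): { {}, {x₂,x₆}, {x₁,x₂,x₆}, {x₂,x₃,x₅,x₆}, S }.
Step 1. New:
  {x₁,x₄}  = S∖{x₂,x₃,x₅,x₆}
  {x₃,x₄,x₅}  = S∖{x₁,x₂,x₆}
  {x₁,x₃,x₄,x₅}  = S∖{x₂,x₆}
  {x₁,x₂,x₃,x₅,x₆}  = {x₁,x₂,x₆} ∪ {x₂,x₃,x₅,x₆}
  |family| = 9
Step 2 adds 3:
  {x₄}  = S∖{x₁,x₂,x₃,x₅,x₆}
  {x₁,x₂,x₄,x₆}  = {x₂,x₆} ∪ {x₁,x₄}
  {x₂,x₃,x₄,x₅,x₆}  = {x₃,x₄,x₅} ∪ {x₂,x₆}
  |family| = 12
Step 3 adds 3:
  {x₁}  = S∖{x₂,x₃,x₄,x₅,x₆}
  {x₃,x₅}  = S∖{x₁,x₂,x₄,x₆}
  {x₂,x₄,x₆}  = {x₄} ∪ {x₂,x₆}
  |family| = 15
Step 4: 1 new —
  {x₁,x₃,x₅}  = S∖{x₂,x₄,x₆}
  |family| = 16
Step 5 adds nothing — fixpoint reached.

|σ(𝒢)| = 16.  σ(𝒢) = { {}, {x₁}, {x₄}, {x₁,x₄}, {x₂,x₆}, {x₃,x₅}, {x₁,x₂,x₆}, {x₁,x₃,x₅}, {x₂,x₄,x₆}, {x₃,x₄,x₅}, {x₁,x₂,x₄,x₆}, {x₁,x₃,x₄,x₅}, {x₂,x₃,x₅,x₆}, {x₁,x₂,x₃,x₅,x₆}, {x₂,x₃,x₄,x₅,x₆}, S }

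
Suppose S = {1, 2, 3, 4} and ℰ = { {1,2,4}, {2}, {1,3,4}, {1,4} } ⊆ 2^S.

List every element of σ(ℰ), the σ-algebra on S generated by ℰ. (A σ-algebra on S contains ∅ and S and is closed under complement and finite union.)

Begin from { ∅, {2}, {1,4}, {1,2,4}, {1,3,4}, S } (that is, ℰ plus ∅ and S).
Step 1 (2 new):
  {3}  = {1,2,4}ᶜ
  {2,3}  = {1,4}ᶜ
Step 2 adds nothing — fixpoint reached.

|σ(ℰ)| = 8.  σ(ℰ) = { ∅, {2}, {3}, {1,4}, {2,3}, {1,2,4}, {1,3,4}, S }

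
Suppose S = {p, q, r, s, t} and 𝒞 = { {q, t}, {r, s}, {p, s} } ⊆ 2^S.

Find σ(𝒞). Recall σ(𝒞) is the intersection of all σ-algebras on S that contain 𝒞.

Take S₀ = 𝒞 ∪ {∅, S} = { {}, {p, s}, {q, t}, {r, s}, S }.
Pass 1: +5 →
  {p, q, t}  = ᶜ of {r, s}
  {p, r, s}  = ᶜ of {q, t}
  {q, r, t}  = ᶜ of {p, s}
  {p, q, s, t}  = {q, t} ∪ {p, s}
  {q, r, s, t}  = {q, t} ∪ {r, s}
  (now 10)
Pass 2 adds 3:
  {p}  = ᶜ of {q, r, s, t}
  {r}  = ᶜ of {p, q, s, t}
  {p, q, r, t}  = {p, q, t} ∪ {q, r, t}
  (now 13)
Pass 3 (2 new):
  {s}  = ᶜ of {p, q, r, t}
  {p, r}  = {r} ∪ {p}
  (now 15)
Pass 4: 1 new —
  {q, s, t}  = ᶜ of {p, r}
  (now 16)
Pass 5: no new sets; the family is a σ-algebra.

Therefore σ(𝒞) = { {}, {p}, {r}, {s}, {p, r}, {p, s}, {q, t}, {r, s}, {p, q, t}, {p, r, s}, {q, r, t}, {q, s, t}, {p, q, r, t}, {p, q, s, t}, {q, r, s, t}, S } (|σ(𝒞)| = 16).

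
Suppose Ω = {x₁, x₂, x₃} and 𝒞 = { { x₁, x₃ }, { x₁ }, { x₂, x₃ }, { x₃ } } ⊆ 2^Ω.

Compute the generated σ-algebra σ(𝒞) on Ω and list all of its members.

Answer: σ(𝒞) = { ∅, { x₁ }, { x₂ }, { x₃ }, { x₁, x₂ }, { x₁, x₃ }, { x₂, x₃ }, Ω }

Check:
Begin from { ∅, { x₁ }, { x₃ }, { x₁, x₃ }, { x₂, x₃ }, Ω } (that is, 𝒞 plus ∅ and Ω).
Round 1 (2 new):
  { x₂ }  = { x₁, x₃ }ᶜ
  { x₁, x₂ }  = { x₃ }ᶜ
  (now 8)
After Round 2 the family is unchanged; done.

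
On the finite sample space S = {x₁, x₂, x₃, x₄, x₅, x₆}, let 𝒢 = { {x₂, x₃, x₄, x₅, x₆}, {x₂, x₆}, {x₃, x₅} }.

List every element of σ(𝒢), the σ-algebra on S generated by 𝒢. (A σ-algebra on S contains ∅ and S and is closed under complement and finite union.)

σ(𝒢) (16 sets): { {}, {x₁}, {x₄}, {x₁, x₄}, {x₂, x₆}, {x₃, x₅}, {x₁, x₂, x₆}, {x₁, x₃, x₅}, {x₂, x₄, x₆}, {x₃, x₄, x₅}, {x₁, x₂, x₄, x₆}, {x₁, x₃, x₄, x₅}, {x₂, x₃, x₅, x₆}, {x₁, x₂, x₃, x₅, x₆}, {x₂, x₃, x₄, x₅, x₆}, S }

Trace:
Seed the family with 𝒢 together with ∅ and S: { {}, {x₂, x₆}, {x₃, x₅}, {x₂, x₃, x₄, x₅, x₆}, S }.
Step 1 adds 4:
  {x₁}  = S∖{x₂, x₃, x₄, x₅, x₆}
  {x₁, x₂, x₄, x₆}  = S∖{x₃, x₅}
  {x₁, x₃, x₄, x₅}  = S∖{x₂, x₆}
  {x₂, x₃, x₅, x₆}  = {x₃, x₅} ∪ {x₂, x₆}
  — 9 sets.
Step 2: +4 →
  {x₁, x₄}  = S∖{x₂, x₃, x₅, x₆}
  {x₁, x₂, x₆}  = {x₂, x₆} ∪ {x₁}
  {x₁, x₃, x₅}  = {x₃, x₅} ∪ {x₁}
  {x₁, x₂, x₃, x₅, x₆}  = {x₂, x₃, x₅, x₆} ∪ {x₁}
  — 13 sets.
Step 3 (3 new):
  {x₄}  = S∖{x₁, x₂, x₃, x₅, x₆}
  {x₂, x₄, x₆}  = S∖{x₁, x₃, x₅}
  {x₃, x₄, x₅}  = S∖{x₁, x₂, x₆}
  — 16 sets.
Step 4: no new sets; the family is a σ-algebra.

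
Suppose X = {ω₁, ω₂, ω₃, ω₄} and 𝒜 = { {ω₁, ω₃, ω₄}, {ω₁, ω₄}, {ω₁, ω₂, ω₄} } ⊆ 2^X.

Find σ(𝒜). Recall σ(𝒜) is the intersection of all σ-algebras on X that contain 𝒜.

Take S₀ = 𝒜 ∪ {∅, X} = { ∅, {ω₁, ω₄}, {ω₁, ω₂, ω₄}, {ω₁, ω₃, ω₄}, X }.
Step 1 (3 new):
  {ω₂}  = X∖{ω₁, ω₃, ω₄}
  {ω₃}  = X∖{ω₁, ω₂, ω₄}
  {ω₂, ω₃}  = X∖{ω₁, ω₄}
Step 2 adds nothing — fixpoint reached.

|σ(𝒜)| = 8.  σ(𝒜) = { ∅, {ω₂}, {ω₃}, {ω₁, ω₄}, {ω₂, ω₃}, {ω₁, ω₂, ω₄}, {ω₁, ω₃, ω₄}, X }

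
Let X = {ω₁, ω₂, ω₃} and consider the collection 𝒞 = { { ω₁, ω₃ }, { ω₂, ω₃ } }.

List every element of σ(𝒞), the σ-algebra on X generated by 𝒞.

Answer: σ(𝒞) = { {  }, { ω₁ }, { ω₂ }, { ω₃ }, { ω₁, ω₂ }, { ω₁, ω₃ }, { ω₂, ω₃ }, X }

Check:
Take S₀ = 𝒞 ∪ {∅, X} = { {  }, { ω₁, ω₃ }, { ω₂, ω₃ }, X }.
Pass 1 adds 2:
  { ω₁ }  = { ω₂, ω₃ }ᶜ
  { ω₂ }  = { ω₁, ω₃ }ᶜ
  — 6 sets.
Pass 2: +1 →
  { ω₁, ω₂ }  = { ω₂ } ∪ { ω₁ }
  — 7 sets.
Pass 3 adds 1:
  { ω₃ }  = { ω₁, ω₂ }ᶜ
  — 8 sets.
Pass 4: stable.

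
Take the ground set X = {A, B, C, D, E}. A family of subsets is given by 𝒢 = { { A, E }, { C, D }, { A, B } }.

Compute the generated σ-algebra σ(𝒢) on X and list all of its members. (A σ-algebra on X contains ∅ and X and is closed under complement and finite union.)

σ(𝒢) (16 sets): { {  }, { A }, { B }, { E }, { A, B }, { A, E }, { B, E }, { C, D }, { A, B, E }, { A, C, D }, { B, C, D }, { C, D, E }, { A, B, C, D }, { A, C, D, E }, { B, C, D, E }, X }

Trace:
Begin from { {  }, { A, B }, { A, E }, { C, D }, X } (that is, 𝒢 plus ∅ and X).
Iteration 1. New:
  { A, B, E }  = complement { C, D }
  { B, C, D }  = complement { A, E }
  { C, D, E }  = complement { A, B }
  { A, B, C, D }  = { C, D } ∪ { A, B }
  { A, C, D, E }  = { C, D } ∪ { A, E }
  — 10 sets.
Iteration 2: 3 new —
  { B }  = complement { A, C, D, E }
  { E }  = complement { A, B, C, D }
  { B, C, D, E }  = { C, D, E } ∪ { B, C, D }
  — 13 sets.
Iteration 3 (2 new):
  { A }  = complement { B, C, D, E }
  { B, E }  = { B } ∪ { E }
  — 15 sets.
Iteration 4: 1 new —
  { A, C, D }  = complement { B, E }
  — 16 sets.
Iteration 5: no new sets; the family is a σ-algebra.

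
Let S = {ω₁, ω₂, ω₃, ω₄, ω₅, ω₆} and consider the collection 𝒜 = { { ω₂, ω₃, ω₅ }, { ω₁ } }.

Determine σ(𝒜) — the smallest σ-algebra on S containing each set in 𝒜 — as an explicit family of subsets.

Initial family (4 sets): { {  }, { ω₁ }, { ω₂, ω₃, ω₅ }, S }.
Step 1. New:
  { ω₁, ω₄, ω₆ }  = S∖{ ω₂, ω₃, ω₅ }
  { ω₁, ω₂, ω₃, ω₅ }  = { ω₂, ω₃, ω₅ } ∪ { ω₁ }
  { ω₂, ω₃, ω₄, ω₅, ω₆ }  = S∖{ ω₁ }
  [7 total]
Step 2. New:
  { ω₄, ω₆ }  = S∖{ ω₁, ω₂, ω₃, ω₅ }
  [8 total]
Step 3: no new sets; the family is a σ-algebra.

|σ(𝒜)| = 8.  σ(𝒜) = { {  }, { ω₁ }, { ω₄, ω₆ }, { ω₁, ω₄, ω₆ }, { ω₂, ω₃, ω₅ }, { ω₁, ω₂, ω₃, ω₅ }, { ω₂, ω₃, ω₄, ω₅, ω₆ }, S }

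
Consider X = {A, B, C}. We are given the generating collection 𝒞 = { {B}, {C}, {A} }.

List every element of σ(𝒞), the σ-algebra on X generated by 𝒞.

|σ(𝒞)| = 8.  σ(𝒞) = { ∅, {A}, {B}, {C}, {A,B}, {A,C}, {B,C}, X }

Check:
Begin from { ∅, {A}, {B}, {C}, X } (that is, 𝒞 plus ∅ and X).
Round 1: 3 new —
  {A,B}  = complement {C}
  {A,C}  = complement {B}
  {B,C}  = complement {A}
Round 2 adds nothing — fixpoint reached.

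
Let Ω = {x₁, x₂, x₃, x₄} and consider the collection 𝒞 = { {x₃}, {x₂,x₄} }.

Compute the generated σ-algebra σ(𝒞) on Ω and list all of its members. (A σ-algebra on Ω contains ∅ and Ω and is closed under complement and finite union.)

Initial family (4 sets): { {}, {x₃}, {x₂,x₄}, Ω }.
Iteration 1: 3 new —
  {x₁,x₃}  = complement {x₂,x₄}
  {x₁,x₂,x₄}  = complement {x₃}
  {x₂,x₃,x₄}  = {x₃} ∪ {x₂,x₄}
  [7 total]
Iteration 2: 1 new —
  {x₁}  = complement {x₂,x₃,x₄}
  [8 total]
Iteration 3 adds nothing — fixpoint reached.

|σ(𝒞)| = 8.  σ(𝒞) = { {}, {x₁}, {x₃}, {x₁,x₃}, {x₂,x₄}, {x₁,x₂,x₄}, {x₂,x₃,x₄}, Ω }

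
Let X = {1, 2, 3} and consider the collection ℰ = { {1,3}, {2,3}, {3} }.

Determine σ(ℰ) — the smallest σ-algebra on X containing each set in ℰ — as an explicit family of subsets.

Start: ℰ ∪ {∅, X} = { {}, {3}, {1,3}, {2,3}, X }.
Step 1. New:
  {1}  = {2,3}ᶜ
  {2}  = {1,3}ᶜ
  {1,2}  = {3}ᶜ
  (now 8)
Step 2: already closed under ᶜ and ∪.

|σ(ℰ)| = 8.  σ(ℰ) = { {}, {1}, {2}, {3}, {1,2}, {1,3}, {2,3}, X }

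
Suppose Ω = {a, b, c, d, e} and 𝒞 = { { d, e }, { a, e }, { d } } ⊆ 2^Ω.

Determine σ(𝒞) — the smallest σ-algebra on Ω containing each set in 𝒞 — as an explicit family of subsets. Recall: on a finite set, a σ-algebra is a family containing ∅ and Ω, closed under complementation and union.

Initial family (5 sets): { ∅, { d }, { a, e }, { d, e }, Ω }.
Pass 1 adds 4:
  { a, b, c }  = complement { d, e }
  { a, d, e }  = { d, e } ∪ { a, e }
  { b, c, d }  = complement { a, e }
  { a, b, c, e }  = complement { d }
  [9 total]
Pass 2: +3 →
  { b, c }  = complement { a, d, e }
  { a, b, c, d }  = { a, b, c } ∪ { b, c, d }
  { b, c, d, e }  = { b, c, d } ∪ { d, e }
  [12 total]
Pass 3: +2 →
  { a }  = complement { b, c, d, e }
  { e }  = complement { a, b, c, d }
  [14 total]
Pass 4: +2 →
  { a, d }  = { d } ∪ { a }
  { b, c, e }  = { b, c } ∪ { e }
  [16 total]
Pass 5: stable.

σ(𝒞) = { ∅, { a }, { d }, { e }, { a, d }, { a, e }, { b, c }, { d, e }, { a, b, c }, { a, d, e }, { b, c, d }, { b, c, e }, { a, b, c, d }, { a, b, c, e }, { b, c, d, e }, Ω }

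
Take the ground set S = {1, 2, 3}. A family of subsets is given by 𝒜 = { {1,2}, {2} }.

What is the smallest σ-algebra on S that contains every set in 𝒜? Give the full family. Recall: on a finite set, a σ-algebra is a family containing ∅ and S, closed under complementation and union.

σ(𝒜) (8 sets): { {}, {1}, {2}, {3}, {1,2}, {1,3}, {2,3}, S }

Trace:
Begin from { {}, {2}, {1,2}, S } (that is, 𝒜 plus ∅ and S).
Iteration 1: 2 new —
  {3}  = ᶜ of {1,2}
  {1,3}  = ᶜ of {2}
Iteration 2: 1 new —
  {2,3}  = {3} ∪ {2}
Iteration 3 (1 new):
  {1}  = ᶜ of {2,3}
Iteration 4: stable.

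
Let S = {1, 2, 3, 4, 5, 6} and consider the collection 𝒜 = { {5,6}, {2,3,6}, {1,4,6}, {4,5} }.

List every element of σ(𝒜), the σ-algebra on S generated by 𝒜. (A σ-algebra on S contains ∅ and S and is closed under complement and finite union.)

Start: 𝒜 ∪ {∅, S} = { ∅, {4,5}, {5,6}, {1,4,6}, {2,3,6}, S }.
Step 1 (9 new):
  {1,4,5}  = S∖{2,3,6}
  {2,3,5}  = S∖{1,4,6}
  {4,5,6}  = {4,5} ∪ {5,6}
  {1,2,3,4}  = S∖{5,6}
  {1,2,3,6}  = S∖{4,5}
  {1,4,5,6}  = {4,5} ∪ {1,4,6}
  {2,3,5,6}  = {5,6} ∪ {2,3,6}
  {1,2,3,4,6}  = {2,3,6} ∪ {1,4,6}
  {2,3,4,5,6}  = {4,5} ∪ {2,3,6}
  [15 total]
Step 2: 8 new —
  {1}  = S∖{2,3,4,5,6}
  {5}  = S∖{1,2,3,4,6}
  {1,4}  = S∖{2,3,5,6}
  {2,3}  = S∖{1,4,5,6}
  {1,2,3}  = S∖{4,5,6}
  {2,3,4,5}  = {4,5} ∪ {2,3,5}
  {1,2,3,4,5}  = {1,4,5} ∪ {2,3,5}
  {1,2,3,5,6}  = {5,6} ∪ {1,2,3,6}
  [23 total]
Step 3 (6 new):
  {4}  = S∖{1,2,3,5,6}
  {6}  = S∖{1,2,3,4,5}
  {1,5}  = {5} ∪ {1}
  {1,6}  = S∖{2,3,4,5}
  {1,5,6}  = {5,6} ∪ {1}
  {1,2,3,5}  = {1,2,3} ∪ {5}
  [29 total]
Step 4. New:
  {4,6}  = S∖{1,2,3,5}
  {2,3,4}  = S∖{1,5,6}
  {2,3,4,6}  = S∖{1,5}
  [32 total]
Step 5: already closed under ᶜ and ∪.

Therefore σ(𝒜) = { ∅, {1}, {4}, {5}, {6}, {1,4}, {1,5}, {1,6}, {2,3}, {4,5}, {4,6}, {5,6}, {1,2,3}, {1,4,5}, {1,4,6}, {1,5,6}, {2,3,4}, {2,3,5}, {2,3,6}, {4,5,6}, {1,2,3,4}, {1,2,3,5}, {1,2,3,6}, {1,4,5,6}, {2,3,4,5}, {2,3,4,6}, {2,3,5,6}, {1,2,3,4,5}, {1,2,3,4,6}, {1,2,3,5,6}, {2,3,4,5,6}, S } (|σ(𝒜)| = 32).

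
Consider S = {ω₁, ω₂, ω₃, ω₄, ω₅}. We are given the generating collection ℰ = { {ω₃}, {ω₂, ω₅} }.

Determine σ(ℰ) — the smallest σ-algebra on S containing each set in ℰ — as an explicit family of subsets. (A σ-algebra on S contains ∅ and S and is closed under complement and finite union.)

Seed the family with ℰ together with ∅ and S: { {}, {ω₃}, {ω₂, ω₅}, S }.
Round 1. New:
  {ω₁, ω₃, ω₄}  = complement {ω₂, ω₅}
  {ω₂, ω₃, ω₅}  = {ω₃} ∪ {ω₂, ω₅}
  {ω₁, ω₂, ω₄, ω₅}  = complement {ω₃}
  (now 7)
Round 2: +1 →
  {ω₁, ω₄}  = complement {ω₂, ω₃, ω₅}
  (now 8)
Round 3: closed — nothing new.

Therefore σ(ℰ) = { {}, {ω₃}, {ω₁, ω₄}, {ω₂, ω₅}, {ω₁, ω₃, ω₄}, {ω₂, ω₃, ω₅}, {ω₁, ω₂, ω₄, ω₅}, S } (|σ(ℰ)| = 8).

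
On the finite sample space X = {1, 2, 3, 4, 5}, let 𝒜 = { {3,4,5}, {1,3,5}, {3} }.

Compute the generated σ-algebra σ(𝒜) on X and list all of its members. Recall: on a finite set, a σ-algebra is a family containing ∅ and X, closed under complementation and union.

|σ(𝒜)| = 32.  σ(𝒜) = { ∅, {1}, {2}, {3}, {4}, {5}, {1,2}, {1,3}, {1,4}, {1,5}, {2,3}, {2,4}, {2,5}, {3,4}, {3,5}, {4,5}, {1,2,3}, {1,2,4}, {1,2,5}, {1,3,4}, {1,3,5}, {1,4,5}, {2,3,4}, {2,3,5}, {2,4,5}, {3,4,5}, {1,2,3,4}, {1,2,3,5}, {1,2,4,5}, {1,3,4,5}, {2,3,4,5}, X }

Working:
Begin from { ∅, {3}, {1,3,5}, {3,4,5}, X } (that is, 𝒜 plus ∅ and X).
Iteration 1 adds 4:
  {1,2}  = X∖{3,4,5}
  {2,4}  = X∖{1,3,5}
  {1,2,4,5}  = X∖{3}
  {1,3,4,5}  = {3,4,5} ∪ {1,3,5}
  (now 9)
Iteration 2: +6 →
  {2}  = X∖{1,3,4,5}
  {1,2,3}  = {1,2} ∪ {3}
  {1,2,4}  = {1,2} ∪ {2,4}
  {2,3,4}  = {3} ∪ {2,4}
  {1,2,3,5}  = {1,2} ∪ {1,3,5}
  {2,3,4,5}  = {3,4,5} ∪ {2,4}
  (now 15)
Iteration 3: +7 →
  {1}  = X∖{2,3,4,5}
  {4}  = X∖{1,2,3,5}
  {1,5}  = X∖{2,3,4}
  {2,3}  = {3} ∪ {2}
  {3,5}  = X∖{1,2,4}
  {4,5}  = X∖{1,2,3}
  {1,2,3,4}  = {3} ∪ {1,2,4}
  (now 22)
Iteration 4 (8 new):
  {5}  = X∖{1,2,3,4}
  {1,3}  = {3} ∪ {1}
  {1,4}  = {4} ∪ {1}
  {3,4}  = {3} ∪ {4}
  {1,2,5}  = {2} ∪ {1,5}
  {1,4,5}  = X∖{2,3}
  {2,3,5}  = {2} ∪ {3,5}
  {2,4,5}  = {2} ∪ {4,5}
  (now 30)
Iteration 5: +2 →
  {2,5}  = {2} ∪ {5}
  {1,3,4}  = {3,4} ∪ {1,4}
  (now 32)
Iteration 6: stable.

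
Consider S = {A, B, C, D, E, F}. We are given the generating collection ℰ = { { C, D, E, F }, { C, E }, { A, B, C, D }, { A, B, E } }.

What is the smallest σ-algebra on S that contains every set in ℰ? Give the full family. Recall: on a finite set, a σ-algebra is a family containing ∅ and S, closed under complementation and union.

Start: ℰ ∪ {∅, S} = { ∅, { C, E }, { A, B, E }, { A, B, C, D }, { C, D, E, F }, S }.
Step 1: +6 →
  { A, B }  = S∖{ C, D, E, F }
  { E, F }  = S∖{ A, B, C, D }
  { C, D, F }  = S∖{ A, B, E }
  { A, B, C, E }  = { A, B, E } ∪ { C, E }
  { A, B, D, F }  = S∖{ C, E }
  { A, B, C, D, E }  = { A, B, E } ∪ { A, B, C, D }
  — 12 sets.
Step 2: +7 →
  { F }  = S∖{ A, B, C, D, E }
  { D, F }  = S∖{ A, B, C, E }
  { C, E, F }  = { E, F } ∪ { C, E }
  { A, B, E, F }  = { E, F } ∪ { A, B }
  { A, B, C, D, F }  = { A, B, D, F } ∪ { C, D, F }
  { A, B, C, E, F }  = { E, F } ∪ { A, B, C, E }
  { A, B, D, E, F }  = { A, B, D, F } ∪ { E, F }
  — 19 sets.
Step 3 (7 new):
  { C }  = S∖{ A, B, D, E, F }
  { D }  = S∖{ A, B, C, E, F }
  { E }  = S∖{ A, B, C, D, F }
  { C, D }  = S∖{ A, B, E, F }
  { A, B, D }  = S∖{ C, E, F }
  { A, B, F }  = { A, B } ∪ { F }
  { D, E, F }  = { E, F } ∪ { D, F }
  — 26 sets.
Step 4: 6 new —
  { C, F }  = { F } ∪ { C }
  { D, E }  = { E } ∪ { D }
  { A, B, C }  = S∖{ D, E, F }
  { C, D, E }  = S∖{ A, B, F }
  { A, B, C, F }  = { C } ∪ { A, B, F }
  { A, B, D, E }  = { A, B, D } ∪ { E }
  — 32 sets.
Step 5: stable.

σ(ℰ) = { ∅, { C }, { D }, { E }, { F }, { A, B }, { C, D }, { C, E }, { C, F }, { D, E }, { D, F }, { E, F }, { A, B, C }, { A, B, D }, { A, B, E }, { A, B, F }, { C, D, E }, { C, D, F }, { C, E, F }, { D, E, F }, { A, B, C, D }, { A, B, C, E }, { A, B, C, F }, { A, B, D, E }, { A, B, D, F }, { A, B, E, F }, { C, D, E, F }, { A, B, C, D, E }, { A, B, C, D, F }, { A, B, C, E, F }, { A, B, D, E, F }, S }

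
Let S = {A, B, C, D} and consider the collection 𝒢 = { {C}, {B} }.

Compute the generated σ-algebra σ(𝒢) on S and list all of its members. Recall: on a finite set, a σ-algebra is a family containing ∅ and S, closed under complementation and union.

Initial family (4 sets): { ∅, {B}, {C}, S }.
Iteration 1 (3 new):
  {B,C}  = {C} ∪ {B}
  {A,B,D}  = S∖{C}
  {A,C,D}  = S∖{B}
  [7 total]
Iteration 2 adds 1:
  {A,D}  = S∖{B,C}
  [8 total]
Iteration 3: already closed under ᶜ and ∪.

Therefore σ(𝒢) = { ∅, {B}, {C}, {A,D}, {B,C}, {A,B,D}, {A,C,D}, S } (|σ(𝒢)| = 8).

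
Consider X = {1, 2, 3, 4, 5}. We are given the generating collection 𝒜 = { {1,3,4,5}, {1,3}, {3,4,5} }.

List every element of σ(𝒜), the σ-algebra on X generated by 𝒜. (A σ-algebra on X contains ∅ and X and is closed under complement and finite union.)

Begin from { {}, {1,3}, {3,4,5}, {1,3,4,5}, X } (that is, 𝒜 plus ∅ and X).
Step 1 adds 3:
  {2}  = X∖{1,3,4,5}
  {1,2}  = X∖{3,4,5}
  {2,4,5}  = X∖{1,3}
  [8 total]
Step 2: +3 →
  {1,2,3}  = {2} ∪ {1,3}
  {1,2,4,5}  = {1,2} ∪ {2,4,5}
  {2,3,4,5}  = {2} ∪ {3,4,5}
  [11 total]
Step 3 adds 3:
  {1}  = X∖{2,3,4,5}
  {3}  = X∖{1,2,4,5}
  {4,5}  = X∖{1,2,3}
  [14 total]
Step 4 adds 2:
  {2,3}  = {3} ∪ {2}
  {1,4,5}  = {4,5} ∪ {1}
  [16 total]
Step 5: closed — nothing new.

|σ(𝒜)| = 16.  σ(𝒜) = { {}, {1}, {2}, {3}, {1,2}, {1,3}, {2,3}, {4,5}, {1,2,3}, {1,4,5}, {2,4,5}, {3,4,5}, {1,2,4,5}, {1,3,4,5}, {2,3,4,5}, X }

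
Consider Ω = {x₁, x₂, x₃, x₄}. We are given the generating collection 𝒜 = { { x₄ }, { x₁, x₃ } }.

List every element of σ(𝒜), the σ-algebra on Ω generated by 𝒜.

σ(𝒜) (8 sets): { {  }, { x₂ }, { x₄ }, { x₁, x₃ }, { x₂, x₄ }, { x₁, x₂, x₃ }, { x₁, x₃, x₄ }, Ω }

Trace:
Start: 𝒜 ∪ {∅, Ω} = { {  }, { x₄ }, { x₁, x₃ }, Ω }.
Round 1. New:
  { x₂, x₄ }  = complement { x₁, x₃ }
  { x₁, x₂, x₃ }  = complement { x₄ }
  { x₁, x₃, x₄ }  = { x₁, x₃ } ∪ { x₄ }
  [7 total]
Round 2 adds 1:
  { x₂ }  = complement { x₁, x₃, x₄ }
  [8 total]
Round 3: closed — nothing new.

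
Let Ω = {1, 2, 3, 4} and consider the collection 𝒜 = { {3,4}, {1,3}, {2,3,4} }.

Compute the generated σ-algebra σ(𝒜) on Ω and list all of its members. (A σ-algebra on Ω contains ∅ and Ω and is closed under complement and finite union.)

|σ(𝒜)| = 16.  σ(𝒜) = { ∅, {1}, {2}, {3}, {4}, {1,2}, {1,3}, {1,4}, {2,3}, {2,4}, {3,4}, {1,2,3}, {1,2,4}, {1,3,4}, {2,3,4}, Ω }

Derivation:
Start: 𝒜 ∪ {∅, Ω} = { ∅, {1,3}, {3,4}, {2,3,4}, Ω }.
Step 1. New:
  {1}  = ᶜ of {2,3,4}
  {1,2}  = ᶜ of {3,4}
  {2,4}  = ᶜ of {1,3}
  {1,3,4}  = {3,4} ∪ {1,3}
  (now 9)
Step 2 (3 new):
  {2}  = ᶜ of {1,3,4}
  {1,2,3}  = {1,2} ∪ {1,3}
  {1,2,4}  = {1,2} ∪ {2,4}
  (now 12)
Step 3: +2 →
  {3}  = ᶜ of {1,2,4}
  {4}  = ᶜ of {1,2,3}
  (now 14)
Step 4. New:
  {1,4}  = {4} ∪ {1}
  {2,3}  = {3} ∪ {2}
  (now 16)
Step 5: stable.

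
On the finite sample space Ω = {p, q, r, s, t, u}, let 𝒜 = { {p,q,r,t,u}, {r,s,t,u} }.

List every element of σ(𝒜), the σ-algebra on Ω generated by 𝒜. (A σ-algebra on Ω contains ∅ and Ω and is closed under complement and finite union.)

σ(𝒜) = { {}, {s}, {p,q}, {p,q,s}, {r,t,u}, {r,s,t,u}, {p,q,r,t,u}, Ω }

Working:
Take S₀ = 𝒜 ∪ {∅, Ω} = { {}, {r,s,t,u}, {p,q,r,t,u}, Ω }.
Step 1: +2 →
  {s}  = Ω∖{p,q,r,t,u}
  {p,q}  = Ω∖{r,s,t,u}
  — 6 sets.
Step 2. New:
  {p,q,s}  = {p,q} ∪ {s}
  — 7 sets.
Step 3: 1 new —
  {r,t,u}  = Ω∖{p,q,s}
  — 8 sets.
Step 4: closed — nothing new.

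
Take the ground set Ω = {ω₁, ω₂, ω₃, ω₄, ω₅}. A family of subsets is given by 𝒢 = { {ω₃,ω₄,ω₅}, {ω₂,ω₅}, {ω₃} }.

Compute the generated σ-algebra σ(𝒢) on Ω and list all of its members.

Take S₀ = 𝒢 ∪ {∅, Ω} = { {}, {ω₃}, {ω₂,ω₅}, {ω₃,ω₄,ω₅}, Ω }.
Step 1: 5 new —
  {ω₁,ω₂}  = {ω₃,ω₄,ω₅}ᶜ
  {ω₁,ω₃,ω₄}  = {ω₂,ω₅}ᶜ
  {ω₂,ω₃,ω₅}  = {ω₃} ∪ {ω₂,ω₅}
  {ω₁,ω₂,ω₄,ω₅}  = {ω₃}ᶜ
  {ω₂,ω₃,ω₄,ω₅}  = {ω₂,ω₅} ∪ {ω₃,ω₄,ω₅}
  [10 total]
Step 2: 7 new —
  {ω₁}  = {ω₂,ω₃,ω₄,ω₅}ᶜ
  {ω₁,ω₄}  = {ω₂,ω₃,ω₅}ᶜ
  {ω₁,ω₂,ω₃}  = {ω₁,ω₂} ∪ {ω₃}
  {ω₁,ω₂,ω₅}  = {ω₂,ω₅} ∪ {ω₁,ω₂}
  {ω₁,ω₂,ω₃,ω₄}  = {ω₁,ω₂} ∪ {ω₁,ω₃,ω₄}
  {ω₁,ω₂,ω₃,ω₅}  = {ω₁,ω₂} ∪ {ω₂,ω₃,ω₅}
  {ω₁,ω₃,ω₄,ω₅}  = {ω₃,ω₄,ω₅} ∪ {ω₁,ω₃,ω₄}
  [17 total]
Step 3: 7 new —
  {ω₂}  = {ω₁,ω₃,ω₄,ω₅}ᶜ
  {ω₄}  = {ω₁,ω₂,ω₃,ω₅}ᶜ
  {ω₅}  = {ω₁,ω₂,ω₃,ω₄}ᶜ
  {ω₁,ω₃}  = {ω₃} ∪ {ω₁}
  {ω₃,ω₄}  = {ω₁,ω₂,ω₅}ᶜ
  {ω₄,ω₅}  = {ω₁,ω₂,ω₃}ᶜ
  {ω₁,ω₂,ω₄}  = {ω₁,ω₄} ∪ {ω₁,ω₂}
  [24 total]
Step 4. New:
  {ω₁,ω₅}  = {ω₅} ∪ {ω₁}
  {ω₂,ω₃}  = {ω₂} ∪ {ω₃}
  {ω₂,ω₄}  = {ω₂} ∪ {ω₄}
  {ω₃,ω₅}  = {ω₁,ω₂,ω₄}ᶜ
  {ω₁,ω₃,ω₅}  = {ω₅} ∪ {ω₁,ω₃}
  {ω₁,ω₄,ω₅}  = {ω₅} ∪ {ω₁,ω₄}
  {ω₂,ω₃,ω₄}  = {ω₃,ω₄} ∪ {ω₂}
  {ω₂,ω₄,ω₅}  = {ω₁,ω₃}ᶜ
  [32 total]
After Step 5 the family is unchanged; done.

Hence σ(𝒢) has 32 members: { {}, {ω₁}, {ω₂}, {ω₃}, {ω₄}, {ω₅}, {ω₁,ω₂}, {ω₁,ω₃}, {ω₁,ω₄}, {ω₁,ω₅}, {ω₂,ω₃}, {ω₂,ω₄}, {ω₂,ω₅}, {ω₃,ω₄}, {ω₃,ω₅}, {ω₄,ω₅}, {ω₁,ω₂,ω₃}, {ω₁,ω₂,ω₄}, {ω₁,ω₂,ω₅}, {ω₁,ω₃,ω₄}, {ω₁,ω₃,ω₅}, {ω₁,ω₄,ω₅}, {ω₂,ω₃,ω₄}, {ω₂,ω₃,ω₅}, {ω₂,ω₄,ω₅}, {ω₃,ω₄,ω₅}, {ω₁,ω₂,ω₃,ω₄}, {ω₁,ω₂,ω₃,ω₅}, {ω₁,ω₂,ω₄,ω₅}, {ω₁,ω₃,ω₄,ω₅}, {ω₂,ω₃,ω₄,ω₅}, Ω }.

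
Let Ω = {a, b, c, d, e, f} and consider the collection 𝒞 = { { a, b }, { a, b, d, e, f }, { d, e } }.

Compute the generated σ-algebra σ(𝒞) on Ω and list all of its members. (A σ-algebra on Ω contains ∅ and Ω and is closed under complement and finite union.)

σ(𝒞) (16 sets): { {  }, { c }, { f }, { a, b }, { c, f }, { d, e }, { a, b, c }, { a, b, f }, { c, d, e }, { d, e, f }, { a, b, c, f }, { a, b, d, e }, { c, d, e, f }, { a, b, c, d, e }, { a, b, d, e, f }, Ω }

Trace:
Start: 𝒞 ∪ {∅, Ω} = { {  }, { a, b }, { d, e }, { a, b, d, e, f }, Ω }.
Round 1: 4 new —
  { c }  = { a, b, d, e, f }ᶜ
  { a, b, c, f }  = { d, e }ᶜ
  { a, b, d, e }  = { d, e } ∪ { a, b }
  { c, d, e, f }  = { a, b }ᶜ
  |family| = 9
Round 2 (4 new):
  { c, f }  = { a, b, d, e }ᶜ
  { a, b, c }  = { a, b } ∪ { c }
  { c, d, e }  = { d, e } ∪ { c }
  { a, b, c, d, e }  = { a, b, d, e } ∪ { c }
  |family| = 13
Round 3 adds 3:
  { f }  = { a, b, c, d, e }ᶜ
  { a, b, f }  = { c, d, e }ᶜ
  { d, e, f }  = { a, b, c }ᶜ
  |family| = 16
Round 4: no new sets; the family is a σ-algebra.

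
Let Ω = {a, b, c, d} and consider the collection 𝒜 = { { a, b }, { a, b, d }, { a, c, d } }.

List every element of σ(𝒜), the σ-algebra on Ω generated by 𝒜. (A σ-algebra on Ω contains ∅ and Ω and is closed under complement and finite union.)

σ(𝒜) (16 sets): { ∅, { a }, { b }, { c }, { d }, { a, b }, { a, c }, { a, d }, { b, c }, { b, d }, { c, d }, { a, b, c }, { a, b, d }, { a, c, d }, { b, c, d }, Ω }

Check:
Start: 𝒜 ∪ {∅, Ω} = { ∅, { a, b }, { a, b, d }, { a, c, d }, Ω }.
Pass 1: +3 →
  { b }  = Ω∖{ a, c, d }
  { c }  = Ω∖{ a, b, d }
  { c, d }  = Ω∖{ a, b }
  — 8 sets.
Pass 2. New:
  { b, c }  = { c } ∪ { b }
  { a, b, c }  = { c } ∪ { a, b }
  { b, c, d }  = { b } ∪ { c, d }
  — 11 sets.
Pass 3: 3 new —
  { a }  = Ω∖{ b, c, d }
  { d }  = Ω∖{ a, b, c }
  { a, d }  = Ω∖{ b, c }
  — 14 sets.
Pass 4 adds 2:
  { a, c }  = { c } ∪ { a }
  { b, d }  = { d } ∪ { b }
  — 16 sets.
Pass 5: stable.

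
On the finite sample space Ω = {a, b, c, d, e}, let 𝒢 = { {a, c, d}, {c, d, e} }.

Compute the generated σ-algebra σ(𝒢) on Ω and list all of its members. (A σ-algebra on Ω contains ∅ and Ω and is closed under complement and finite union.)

σ(𝒢) = { ∅, {a}, {b}, {e}, {a, b}, {a, e}, {b, e}, {c, d}, {a, b, e}, {a, c, d}, {b, c, d}, {c, d, e}, {a, b, c, d}, {a, c, d, e}, {b, c, d, e}, Ω }

Trace:
Start: 𝒢 ∪ {∅, Ω} = { ∅, {a, c, d}, {c, d, e}, Ω }.
Pass 1: 3 new —
  {a, b}  = Ω∖{c, d, e}
  {b, e}  = Ω∖{a, c, d}
  {a, c, d, e}  = {c, d, e} ∪ {a, c, d}
  [7 total]
Pass 2 (4 new):
  {b}  = Ω∖{a, c, d, e}
  {a, b, e}  = {b, e} ∪ {a, b}
  {a, b, c, d}  = {a, c, d} ∪ {a, b}
  {b, c, d, e}  = {b, e} ∪ {c, d, e}
  [11 total]
Pass 3. New:
  {a}  = Ω∖{b, c, d, e}
  {e}  = Ω∖{a, b, c, d}
  {c, d}  = Ω∖{a, b, e}
  [14 total]
Pass 4: 2 new —
  {a, e}  = {e} ∪ {a}
  {b, c, d}  = {c, d} ∪ {b}
  [16 total]
After Pass 5 the family is unchanged; done.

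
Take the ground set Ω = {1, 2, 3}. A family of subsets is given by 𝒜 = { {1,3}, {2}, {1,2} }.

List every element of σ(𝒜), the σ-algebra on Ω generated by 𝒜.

Take S₀ = 𝒜 ∪ {∅, Ω} = { {}, {2}, {1,2}, {1,3}, Ω }.
Pass 1. New:
  {3}  = {1,2}ᶜ
  [6 total]
Pass 2: +1 →
  {2,3}  = {3} ∪ {2}
  [7 total]
Pass 3: 1 new —
  {1}  = {2,3}ᶜ
  [8 total]
Pass 4: already closed under ᶜ and ∪.

Hence σ(𝒜) has 8 members: { {}, {1}, {2}, {3}, {1,2}, {1,3}, {2,3}, Ω }.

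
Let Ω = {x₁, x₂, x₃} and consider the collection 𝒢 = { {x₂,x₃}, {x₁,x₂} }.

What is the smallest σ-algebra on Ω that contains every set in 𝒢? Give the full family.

|σ(𝒢)| = 8.  σ(𝒢) = { {}, {x₁}, {x₂}, {x₃}, {x₁,x₂}, {x₁,x₃}, {x₂,x₃}, Ω }

Working:
Begin from { {}, {x₁,x₂}, {x₂,x₃}, Ω } (that is, 𝒢 plus ∅ and Ω).
Iteration 1 adds 2:
  {x₁}  = ᶜ of {x₂,x₃}
  {x₃}  = ᶜ of {x₁,x₂}
Iteration 2: +1 →
  {x₁,x₃}  = {x₃} ∪ {x₁}
Iteration 3: 1 new —
  {x₂}  = ᶜ of {x₁,x₃}
Iteration 4: no new sets; the family is a σ-algebra.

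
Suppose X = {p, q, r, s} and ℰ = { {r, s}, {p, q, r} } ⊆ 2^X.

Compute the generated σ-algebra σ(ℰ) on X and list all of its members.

Take S₀ = ℰ ∪ {∅, X} = { {}, {r, s}, {p, q, r}, X }.
Pass 1: +2 →
  {s}  = {p, q, r}ᶜ
  {p, q}  = {r, s}ᶜ
Pass 2 adds 1:
  {p, q, s}  = {p, q} ∪ {s}
Pass 3 (1 new):
  {r}  = {p, q, s}ᶜ
Pass 4: stable.

|σ(ℰ)| = 8.  σ(ℰ) = { {}, {r}, {s}, {p, q}, {r, s}, {p, q, r}, {p, q, s}, X }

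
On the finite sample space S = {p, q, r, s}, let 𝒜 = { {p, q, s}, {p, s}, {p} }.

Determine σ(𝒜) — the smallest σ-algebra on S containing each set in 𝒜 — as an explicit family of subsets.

Take S₀ = 𝒜 ∪ {∅, S} = { ∅, {p}, {p, s}, {p, q, s}, S }.
Round 1 (3 new):
  {r}  = ᶜ of {p, q, s}
  {q, r}  = ᶜ of {p, s}
  {q, r, s}  = ᶜ of {p}
  [8 total]
Round 2 adds 3:
  {p, r}  = {r} ∪ {p}
  {p, q, r}  = {q, r} ∪ {p}
  {p, r, s}  = {r} ∪ {p, s}
  [11 total]
Round 3 (3 new):
  {q}  = ᶜ of {p, r, s}
  {s}  = ᶜ of {p, q, r}
  {q, s}  = ᶜ of {p, r}
  [14 total]
Round 4. New:
  {p, q}  = {q} ∪ {p}
  {r, s}  = {r} ∪ {s}
  [16 total]
Round 5 adds nothing — fixpoint reached.

Hence σ(𝒜) has 16 members: { ∅, {p}, {q}, {r}, {s}, {p, q}, {p, r}, {p, s}, {q, r}, {q, s}, {r, s}, {p, q, r}, {p, q, s}, {p, r, s}, {q, r, s}, S }.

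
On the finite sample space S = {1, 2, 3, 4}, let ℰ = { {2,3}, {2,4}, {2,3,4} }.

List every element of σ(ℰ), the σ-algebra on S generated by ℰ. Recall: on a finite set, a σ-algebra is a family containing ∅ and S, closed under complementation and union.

Begin from { {}, {2,3}, {2,4}, {2,3,4}, S } (that is, ℰ plus ∅ and S).
Step 1 adds 3:
  {1}  = complement {2,3,4}
  {1,3}  = complement {2,4}
  {1,4}  = complement {2,3}
Step 2 adds 3:
  {1,2,3}  = {2,3} ∪ {1,3}
  {1,2,4}  = {1,4} ∪ {2,4}
  {1,3,4}  = {1,4} ∪ {1,3}
Step 3: 3 new —
  {2}  = complement {1,3,4}
  {3}  = complement {1,2,4}
  {4}  = complement {1,2,3}
Step 4: 2 new —
  {1,2}  = {2} ∪ {1}
  {3,4}  = {3} ∪ {4}
Step 5: stable.

|σ(ℰ)| = 16.  σ(ℰ) = { {}, {1}, {2}, {3}, {4}, {1,2}, {1,3}, {1,4}, {2,3}, {2,4}, {3,4}, {1,2,3}, {1,2,4}, {1,3,4}, {2,3,4}, S }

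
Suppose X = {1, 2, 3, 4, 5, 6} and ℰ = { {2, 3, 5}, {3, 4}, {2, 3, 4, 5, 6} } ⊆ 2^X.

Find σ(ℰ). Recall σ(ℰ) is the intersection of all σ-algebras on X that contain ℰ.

|σ(ℰ)| = 32.  σ(ℰ) = { {}, {1}, {3}, {4}, {6}, {1, 3}, {1, 4}, {1, 6}, {2, 5}, {3, 4}, {3, 6}, {4, 6}, {1, 2, 5}, {1, 3, 4}, {1, 3, 6}, {1, 4, 6}, {2, 3, 5}, {2, 4, 5}, {2, 5, 6}, {3, 4, 6}, {1, 2, 3, 5}, {1, 2, 4, 5}, {1, 2, 5, 6}, {1, 3, 4, 6}, {2, 3, 4, 5}, {2, 3, 5, 6}, {2, 4, 5, 6}, {1, 2, 3, 4, 5}, {1, 2, 3, 5, 6}, {1, 2, 4, 5, 6}, {2, 3, 4, 5, 6}, X }

Derivation:
Initial family (5 sets): { {}, {3, 4}, {2, 3, 5}, {2, 3, 4, 5, 6}, X }.
Pass 1 adds 4:
  {1}  = {2, 3, 4, 5, 6}ᶜ
  {1, 4, 6}  = {2, 3, 5}ᶜ
  {1, 2, 5, 6}  = {3, 4}ᶜ
  {2, 3, 4, 5}  = {3, 4} ∪ {2, 3, 5}
  [9 total]
Pass 2: +7 →
  {1, 6}  = {2, 3, 4, 5}ᶜ
  {1, 3, 4}  = {3, 4} ∪ {1}
  {1, 2, 3, 5}  = {2, 3, 5} ∪ {1}
  {1, 3, 4, 6}  = {3, 4} ∪ {1, 4, 6}
  {1, 2, 3, 4, 5}  = {2, 3, 4, 5} ∪ {1}
  {1, 2, 3, 5, 6}  = {2, 3, 5} ∪ {1, 2, 5, 6}
  {1, 2, 4, 5, 6}  = {1, 4, 6} ∪ {1, 2, 5, 6}
  [16 total]
Pass 3: +6 →
  {3}  = {1, 2, 4, 5, 6}ᶜ
  {4}  = {1, 2, 3, 5, 6}ᶜ
  {6}  = {1, 2, 3, 4, 5}ᶜ
  {2, 5}  = {1, 3, 4, 6}ᶜ
  {4, 6}  = {1, 2, 3, 5}ᶜ
  {2, 5, 6}  = {1, 3, 4}ᶜ
  [22 total]
Pass 4: +9 →
  {1, 3}  = {1} ∪ {3}
  {1, 4}  = {1} ∪ {4}
  {3, 6}  = {6} ∪ {3}
  {1, 2, 5}  = {2, 5} ∪ {1}
  {1, 3, 6}  = {1, 6} ∪ {3}
  {2, 4, 5}  = {2, 5} ∪ {4}
  {3, 4, 6}  = {3, 4} ∪ {6}
  {2, 3, 5, 6}  = {2, 5, 6} ∪ {3}
  {2, 4, 5, 6}  = {2, 5} ∪ {4, 6}
  [31 total]
Pass 5: 1 new —
  {1, 2, 4, 5}  = {3, 6}ᶜ
  [32 total]
Pass 6: closed — nothing new.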